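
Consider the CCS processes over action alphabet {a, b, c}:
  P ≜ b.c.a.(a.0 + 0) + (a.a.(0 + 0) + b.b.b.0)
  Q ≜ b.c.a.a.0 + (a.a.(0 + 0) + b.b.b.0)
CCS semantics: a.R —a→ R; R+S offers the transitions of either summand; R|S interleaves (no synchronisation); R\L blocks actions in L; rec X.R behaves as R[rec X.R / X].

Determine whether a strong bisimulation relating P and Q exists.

LTS(P): 9 reachable states
  m0 = b.c.a.(a.0 + 0) + (a.a.(0 + 0) + b.b.b.0) → --a--▸ m1, --b--▸ m2, --b--▸ m3
  m1 = a.(0 + 0) → --a--▸ m4
  m2 = b.b.0 → --b--▸ m5
  m3 = c.a.(a.0 + 0) → --c--▸ m6
  m4 = 0 + 0 → deadlocked
  m5 = b.0 → --b--▸ m7
  m6 = a.(a.0 + 0) → --a--▸ m8
  m7 = 0 → deadlocked
  m8 = a.0 + 0 → --a--▸ m7
LTS(Q): 9 reachable states
  n0 = b.c.a.a.0 + (a.a.(0 + 0) + b.b.b.0) → --a--▸ n1, --b--▸ n2, --b--▸ n3
  n1 = a.(0 + 0) → --a--▸ n4
  n2 = b.b.0 → --b--▸ n5
  n3 = c.a.a.0 → --c--▸ n6
  n4 = 0 + 0 → deadlocked
  n5 = b.0 → --b--▸ n7
  n6 = a.a.0 → --a--▸ n8
  n7 = 0 → deadlocked
  n8 = a.0 → --a--▸ n7
Coarsest stable partition (strong bisimilarity classes):
  B0 = {m0, n0}
  B1 = {m2, n2}
  B2 = {m5, n5}
  B3 = {m4, m7, n4, n7}
  B4 = {m1, m8, n1, n8}
  B5 = {m3, n3}
  B6 = {m6, n6}
m0 ∈ B0, n0 ∈ B0 → same block

YES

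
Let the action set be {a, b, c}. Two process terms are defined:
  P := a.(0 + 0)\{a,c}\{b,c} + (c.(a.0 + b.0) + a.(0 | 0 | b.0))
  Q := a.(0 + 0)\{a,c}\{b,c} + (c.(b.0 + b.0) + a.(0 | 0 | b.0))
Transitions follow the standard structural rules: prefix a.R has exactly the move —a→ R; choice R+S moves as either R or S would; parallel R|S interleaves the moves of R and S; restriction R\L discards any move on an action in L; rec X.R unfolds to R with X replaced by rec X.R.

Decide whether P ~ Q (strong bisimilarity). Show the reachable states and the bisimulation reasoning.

LTS(P): 6 reachable states
  u0 = a.(0 + 0)\{a,c}\{b,c} + (c.(a.0 + b.0) + a.(0 | 0 | b.0)) → —a→ u1, —a→ u2, —c→ u3
  u1 = (0 + 0)\{a,c}\{b,c} → stopped
  u2 = 0 | 0 | b.0 → —b→ u4
  u3 = a.0 + b.0 → —a→ u5, —b→ u5
  u4 = 0 | 0 | 0 → stopped
  u5 = 0 → stopped
LTS(Q): 6 reachable states
  v0 = a.(0 + 0)\{a,c}\{b,c} + (c.(b.0 + b.0) + a.(0 | 0 | b.0)) → —a→ v1, —a→ v2, —c→ v3
  v1 = (0 + 0)\{a,c}\{b,c} → stopped
  v2 = 0 | 0 | b.0 → —b→ v4
  v3 = b.0 + b.0 → —b→ v5
  v4 = 0 | 0 | 0 → stopped
  v5 = 0 → stopped
Coarsest stable partition (strong bisimilarity classes):
  B0 = {u0}
  B1 = {u3}
  B2 = {u1, u4, u5, v1, v4, v5}
  B3 = {u2, v2, v3}
  B4 = {v0}
u0 ∈ B0, v0 ∈ B4 → different blocks

P ≁ Q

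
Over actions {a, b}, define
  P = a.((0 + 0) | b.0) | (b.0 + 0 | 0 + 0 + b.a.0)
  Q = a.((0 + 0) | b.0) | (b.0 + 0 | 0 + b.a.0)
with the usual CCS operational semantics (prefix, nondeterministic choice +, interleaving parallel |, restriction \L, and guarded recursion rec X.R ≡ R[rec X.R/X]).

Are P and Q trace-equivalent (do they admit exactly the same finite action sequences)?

P's transition system — 9 states:
  u0 = a.((0 + 0) | b.0) | (b.0 + 0 | 0 + 0 + b.a.0) :: -a-> u1, -b-> u2, -b-> u3
  u1 = (0 + 0) | b.0 | (b.0 + 0 | 0 + 0 + b.a.0) :: -b-> u4, -b-> u5, -b-> u6
  u2 = a.((0 + 0) | b.0) | 0 :: -a-> u5
  u3 = a.((0 + 0) | b.0) | a.0 :: -a-> u2, -a-> u6
  u4 = (0 + 0) | 0 | (b.0 + 0 | 0 + 0 + b.a.0) :: -b-> u7, -b-> u8
  u5 = (0 + 0) | b.0 | 0 :: -b-> u7
  u6 = (0 + 0) | b.0 | a.0 :: -a-> u5, -b-> u8
  u7 = (0 + 0) | 0 | 0 :: stopped
  u8 = (0 + 0) | 0 | a.0 :: -a-> u7
Q's transition system — 9 states:
  v0 = a.((0 + 0) | b.0) | (b.0 + 0 | 0 + b.a.0) :: -a-> v1, -b-> v2, -b-> v3
  v1 = (0 + 0) | b.0 | (b.0 + 0 | 0 + b.a.0) :: -b-> v4, -b-> v5, -b-> v6
  v2 = a.((0 + 0) | b.0) | 0 :: -a-> v5
  v3 = a.((0 + 0) | b.0) | a.0 :: -a-> v2, -a-> v6
  v4 = (0 + 0) | 0 | (b.0 + 0 | 0 + b.a.0) :: -b-> v7, -b-> v8
  v5 = (0 + 0) | b.0 | 0 :: -b-> v7
  v6 = (0 + 0) | b.0 | a.0 :: -a-> v5, -b-> v8
  v7 = (0 + 0) | 0 | 0 :: stopped
  v8 = (0 + 0) | 0 | a.0 :: -a-> v7
Coarsest stable partition (strong bisimilarity classes):
  B0 = {u0, v0}
  B1 = {u2, v2}
  B2 = {u5, v5}
  B3 = {u7, v7}
  B4 = {u1, v1}
  B5 = {u6, v6}
  B6 = {u8, v8}
  B7 = {u4, v4}
  B8 = {u3, v3}
u0 ∈ B0, v0 ∈ B0 → same block
Bisimilar ⇒ trace-equivalent.

trace-equivalent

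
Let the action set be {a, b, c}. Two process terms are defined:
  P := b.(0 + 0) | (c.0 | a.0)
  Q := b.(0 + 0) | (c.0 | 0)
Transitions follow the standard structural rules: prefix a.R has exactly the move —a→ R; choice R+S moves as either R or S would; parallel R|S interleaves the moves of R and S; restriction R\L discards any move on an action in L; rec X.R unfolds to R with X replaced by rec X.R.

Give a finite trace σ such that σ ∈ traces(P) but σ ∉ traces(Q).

a

Reachable graph of P (8 states):
  p0 = b.(0 + 0) | (c.0 | a.0) has moves —a→ p1, —b→ p2, —c→ p3
  p1 = b.(0 + 0) | (c.0 | 0) has moves —b→ p4, —c→ p5
  p2 = (0 + 0) | (c.0 | a.0) has moves —a→ p4, —c→ p6
  p3 = b.(0 + 0) | (0 | a.0) has moves —a→ p5, —b→ p6
  p4 = (0 + 0) | (c.0 | 0) has moves —c→ p7
  p5 = b.(0 + 0) | (0 | 0) has moves —b→ p7
  p6 = (0 + 0) | (0 | a.0) has moves —a→ p7
  p7 = (0 + 0) | (0 | 0) has moves ·
Reachable graph of Q (4 states):
  q0 = b.(0 + 0) | (c.0 | 0) has moves —b→ q1, —c→ q2
  q1 = (0 + 0) | (c.0 | 0) has moves —c→ q3
  q2 = b.(0 + 0) | (0 | 0) has moves —b→ q3
  q3 = (0 + 0) | (0 | 0) has moves ·
Executing a from P (initial set {p0}):
  [1] a ⇒ {p1}
  ✓ P
Executing a from Q (initial set {q0}):
  [1] a ⇒ ∅  — Q cannot continue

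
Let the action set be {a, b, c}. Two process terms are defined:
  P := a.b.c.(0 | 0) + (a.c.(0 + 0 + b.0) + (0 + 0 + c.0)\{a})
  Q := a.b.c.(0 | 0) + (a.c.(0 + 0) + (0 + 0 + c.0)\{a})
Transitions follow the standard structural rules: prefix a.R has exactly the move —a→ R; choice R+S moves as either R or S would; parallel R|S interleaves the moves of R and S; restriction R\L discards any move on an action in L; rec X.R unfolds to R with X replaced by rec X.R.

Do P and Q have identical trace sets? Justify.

traces(P) ≠ traces(Q) — witness ⟨acb⟩

Reachable graph of P (8 states):
  u0 = a.b.c.(0 | 0) + (a.c.(0 + 0 + b.0) + (0 + 0 + c.0)\{a}) → --a--▸ u1, --a--▸ u2, --c--▸ u3
  u1 = b.c.(0 | 0) → --b--▸ u4
  u2 = c.(0 + 0 + b.0) → --c--▸ u5
  u3 = 0\{a} → (no moves)
  u4 = c.(0 | 0) → --c--▸ u6
  u5 = 0 + 0 + b.0 → --b--▸ u7
  u6 = 0 | 0 → (no moves)
  u7 = 0 → (no moves)
Reachable graph of Q (7 states):
  v0 = a.b.c.(0 | 0) + (a.c.(0 + 0) + (0 + 0 + c.0)\{a}) → --a--▸ v1, --a--▸ v2, --c--▸ v3
  v1 = b.c.(0 | 0) → --b--▸ v4
  v2 = c.(0 + 0) → --c--▸ v5
  v3 = 0\{a} → (no moves)
  v4 = c.(0 | 0) → --c--▸ v6
  v5 = 0 + 0 → (no moves)
  v6 = 0 | 0 → (no moves)
Executing acb from P (initial set {u0}):
  after a @ step 1: {u1, u2}
  after c @ step 2: {u5}
  after b @ step 3: {u7}
  ✓ P
Executing acb from Q (initial set {v0}):
  after a @ step 1: {v1, v2}
  after c @ step 2: {v5}
  after b @ step 3: ∅  — Q cannot continue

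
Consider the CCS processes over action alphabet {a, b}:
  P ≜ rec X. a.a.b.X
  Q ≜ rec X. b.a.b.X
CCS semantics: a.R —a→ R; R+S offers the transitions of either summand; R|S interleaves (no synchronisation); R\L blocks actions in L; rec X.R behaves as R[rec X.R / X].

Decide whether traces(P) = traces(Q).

NO — witness ⟨a⟩

P's transition system — 3 states:
  p0 = rec X. a.a.b.X | -a-> p1
  p1 = a.b.(rec X. a.a.b.X) | -a-> p2
  p2 = b.(rec X. a.a.b.X) | -b-> p0
Q's transition system — 3 states:
  q0 = rec X. b.a.b.X | -b-> q1
  q1 = a.b.(rec X. b.a.b.X) | -a-> q2
  q2 = b.(rec X. b.a.b.X) | -b-> q0
Trace ⟨a⟩ through P, begin at {p0}:
  step 1 (a): {p1}
  — P admits the full trace.
Trace ⟨a⟩ through Q, begin at {q0}:
  step 1 (a): ∅  — Q cannot continue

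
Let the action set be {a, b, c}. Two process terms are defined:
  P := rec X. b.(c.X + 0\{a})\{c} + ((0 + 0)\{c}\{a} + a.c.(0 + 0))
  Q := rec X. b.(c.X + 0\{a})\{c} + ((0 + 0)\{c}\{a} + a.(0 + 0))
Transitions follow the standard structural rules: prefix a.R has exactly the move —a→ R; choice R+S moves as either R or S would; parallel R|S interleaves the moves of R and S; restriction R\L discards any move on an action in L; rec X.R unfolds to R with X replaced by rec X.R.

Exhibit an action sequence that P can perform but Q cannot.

ac

LTS(P): 4 reachable states
  m0 = rec X. b.(c.X + 0\{a})\{c} + ((0 + 0)\{c}\{a} + a.c.(0 + 0)) has moves =a=> m1, =b=> m2
  m1 = c.(0 + 0) has moves =c=> m3
  m2 = (c.(rec X. b.(c.X + 0\{a})\{c} + ((0 + 0)\{c}\{a} + a.c.(0 + 0))) + 0\{a})\{c} has moves (no moves)
  m3 = 0 + 0 has moves (no moves)
LTS(Q): 3 reachable states
  n0 = rec X. b.(c.X + 0\{a})\{c} + ((0 + 0)\{c}\{a} + a.(0 + 0)) has moves =a=> n1, =b=> n2
  n1 = 0 + 0 has moves (no moves)
  n2 = (c.(rec X. b.(c.X + 0\{a})\{c} + ((0 + 0)\{c}\{a} + a.(0 + 0))) + 0\{a})\{c} has moves (no moves)
Trace ⟨ac⟩ through P, begin at {m0}:
  after a @ step 1: {m1}
  after c @ step 2: {m3}
  P completes σ.
Trace ⟨ac⟩ through Q, begin at {n0}:
  after a @ step 1: {n1}
  after c @ step 2: ∅ (Q stuck)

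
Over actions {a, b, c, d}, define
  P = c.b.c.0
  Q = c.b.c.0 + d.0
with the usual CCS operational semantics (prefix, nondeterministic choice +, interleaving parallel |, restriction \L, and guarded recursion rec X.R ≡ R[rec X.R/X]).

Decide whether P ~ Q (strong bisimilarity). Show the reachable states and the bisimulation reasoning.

Reachable graph of P (4 states):
  u0 = c.b.c.0 → ··c··> u1
  u1 = b.c.0 → ··b··> u2
  u2 = c.0 → ··c··> u3
  u3 = 0 → deadlocked
Reachable graph of Q (4 states):
  v0 = c.b.c.0 + d.0 → ··c··> v1, ··d··> v2
  v1 = b.c.0 → ··b··> v3
  v2 = 0 → deadlocked
  v3 = c.0 → ··c··> v2
Coarsest stable partition (strong bisimilarity classes):
  B0 = {u0}
  B1 = {u1, v1}
  B2 = {u2, v3}
  B3 = {u3, v2}
  B4 = {v0}
u0 ∈ B0, v0 ∈ B4 → different blocks

NO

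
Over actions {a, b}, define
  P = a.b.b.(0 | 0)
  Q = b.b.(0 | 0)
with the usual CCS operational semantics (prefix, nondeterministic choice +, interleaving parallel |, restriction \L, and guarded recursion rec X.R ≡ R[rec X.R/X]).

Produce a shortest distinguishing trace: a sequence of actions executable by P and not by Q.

Reachable graph of P (4 states):
  u0 = a.b.b.(0 | 0) | =a=> u1
  u1 = b.b.(0 | 0) | =b=> u2
  u2 = b.(0 | 0) | =b=> u3
  u3 = 0 | 0 | ·
Reachable graph of Q (3 states):
  v0 = b.b.(0 | 0) | =b=> v1
  v1 = b.(0 | 0) | =b=> v2
  v2 = 0 | 0 | ·
Run σ = ⟨a⟩ on P: start {u0}
  step 1 (a): {u1}
  — P admits the full trace.
Run σ = ⟨a⟩ on Q: start {v0}
  step 1 (a): no successor for Q

a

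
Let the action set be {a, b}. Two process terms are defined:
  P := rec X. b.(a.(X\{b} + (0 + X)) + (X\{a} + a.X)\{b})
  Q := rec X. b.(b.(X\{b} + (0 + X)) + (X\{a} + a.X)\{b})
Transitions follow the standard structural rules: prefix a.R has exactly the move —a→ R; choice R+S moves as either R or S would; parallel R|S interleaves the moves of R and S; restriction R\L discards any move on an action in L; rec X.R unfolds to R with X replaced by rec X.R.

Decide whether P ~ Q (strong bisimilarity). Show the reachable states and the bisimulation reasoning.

P ≁ Q

LTS(P): 4 reachable states
  u0 = rec X. b.(a.(X\{b} + (0 + X)) + (X\{a} + a.X)\{b}) → -b-> u1
  u1 = a.((rec X. b.(a.(X\{b} + (0 + X)) + (X\{a} + a.X)\{b}))\{b} + (0 + (rec X. b.(a.(X\{b} + (0 + X)) + (X\{a} + a.X)\{b})))) + ((rec X. b.(a.(X\{b} + (0 + X)) + (X\{a} + a.X)\{b}))\{a} + a.(rec X. b.(a.(X\{b} + (0 + X)) + (X\{a} + a.X)\{b})))\{b} → -a-> u2, -a-> u3
  u2 = (rec X. b.(a.(X\{b} + (0 + X)) + (X\{a} + a.X)\{b}))\{b} → stopped
  u3 = (rec X. b.(a.(X\{b} + (0 + X)) + (X\{a} + a.X)\{b}))\{b} + (0 + (rec X. b.(a.(X\{b} + (0 + X)) + (X\{a} + a.X)\{b}))) → -b-> u1
LTS(Q): 4 reachable states
  v0 = rec X. b.(b.(X\{b} + (0 + X)) + (X\{a} + a.X)\{b}) → -b-> v1
  v1 = b.((rec X. b.(b.(X\{b} + (0 + X)) + (X\{a} + a.X)\{b}))\{b} + (0 + (rec X. b.(b.(X\{b} + (0 + X)) + (X\{a} + a.X)\{b})))) + ((rec X. b.(b.(X\{b} + (0 + X)) + (X\{a} + a.X)\{b}))\{a} + a.(rec X. b.(b.(X\{b} + (0 + X)) + (X\{a} + a.X)\{b})))\{b} → -a-> v2, -b-> v3
  v2 = (rec X. b.(b.(X\{b} + (0 + X)) + (X\{a} + a.X)\{b}))\{b} → stopped
  v3 = (rec X. b.(b.(X\{b} + (0 + X)) + (X\{a} + a.X)\{b}))\{b} + (0 + (rec X. b.(b.(X\{b} + (0 + X)) + (X\{a} + a.X)\{b}))) → -b-> v1
Coarsest stable partition (strong bisimilarity classes):
  B0 = {u0, u3}
  B1 = {u1}
  B2 = {u2, v2}
  B3 = {v0, v3}
  B4 = {v1}
u0 ∈ B0, v0 ∈ B3 → different blocks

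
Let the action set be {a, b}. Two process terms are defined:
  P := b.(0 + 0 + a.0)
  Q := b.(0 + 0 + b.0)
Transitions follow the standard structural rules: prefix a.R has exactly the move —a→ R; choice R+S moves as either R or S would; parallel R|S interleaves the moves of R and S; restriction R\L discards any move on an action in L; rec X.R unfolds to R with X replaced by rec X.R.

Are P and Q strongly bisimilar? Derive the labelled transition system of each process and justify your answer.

LTS(P): 3 reachable states
  u0 = b.(0 + 0 + a.0) ⊢ -b-> u1
  u1 = 0 + 0 + a.0 ⊢ -a-> u2
  u2 = 0 ⊢ ∅
LTS(Q): 3 reachable states
  v0 = b.(0 + 0 + b.0) ⊢ -b-> v1
  v1 = 0 + 0 + b.0 ⊢ -b-> v2
  v2 = 0 ⊢ ∅
Partition-refinement fixed point:
  B0 = {u0}
  B1 = {u1}
  B2 = {u2, v2}
  B3 = {v0}
  B4 = {v1}
u0 ∈ B0, v0 ∈ B3 → different blocks

not bisimilar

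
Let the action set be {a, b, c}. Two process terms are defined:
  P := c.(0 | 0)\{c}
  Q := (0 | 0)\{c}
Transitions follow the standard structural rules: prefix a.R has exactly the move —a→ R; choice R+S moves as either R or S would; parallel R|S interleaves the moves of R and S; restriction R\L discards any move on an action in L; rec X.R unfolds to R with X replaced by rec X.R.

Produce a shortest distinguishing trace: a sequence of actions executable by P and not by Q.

Reachable graph of P (2 states):
  m0 = c.(0 | 0)\{c} | -c-> m1
  m1 = (0 | 0)\{c} | ·
Reachable graph of Q (1 states):
  n0 = (0 | 0)\{c} | ·
Trace ⟨c⟩ through P, begin at {m0}:
  step 1 (c): {m1}
  ✓ P
Trace ⟨c⟩ through Q, begin at {n0}:
  step 1 (c): ∅  — Q cannot continue

c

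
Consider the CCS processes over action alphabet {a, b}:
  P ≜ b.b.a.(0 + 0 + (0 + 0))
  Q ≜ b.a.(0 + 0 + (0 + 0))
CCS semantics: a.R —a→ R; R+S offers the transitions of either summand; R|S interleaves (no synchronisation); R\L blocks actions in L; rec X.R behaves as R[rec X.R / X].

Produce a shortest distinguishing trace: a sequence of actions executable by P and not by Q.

Reachable graph of P (4 states):
  m0 = b.b.a.(0 + 0 + (0 + 0)) | —b→ m1
  m1 = b.a.(0 + 0 + (0 + 0)) | —b→ m2
  m2 = a.(0 + 0 + (0 + 0)) | —a→ m3
  m3 = 0 + 0 + (0 + 0) | ·
Reachable graph of Q (3 states):
  n0 = b.a.(0 + 0 + (0 + 0)) | —b→ n1
  n1 = a.(0 + 0 + (0 + 0)) | —a→ n2
  n2 = 0 + 0 + (0 + 0) | ·
Trace ⟨bb⟩ through P, begin at {m0}:
  step 1 (b): {m1}
  step 2 (b): {m2}
  P completes σ.
Trace ⟨bb⟩ through Q, begin at {n0}:
  step 1 (b): {n1}
  step 2 (b): ∅  — Q cannot continue

bb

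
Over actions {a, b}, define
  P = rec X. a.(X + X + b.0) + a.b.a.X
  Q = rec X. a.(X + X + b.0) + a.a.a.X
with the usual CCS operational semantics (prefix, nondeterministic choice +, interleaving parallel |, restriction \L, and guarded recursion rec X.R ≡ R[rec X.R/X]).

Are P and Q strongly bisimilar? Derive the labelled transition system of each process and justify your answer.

P ≁ Q

Reachable graph of P (5 states):
  p0 = rec X. a.(X + X + b.0) + a.b.a.X → --a--▸ p1, --a--▸ p2
  p1 = (rec X. a.(X + X + b.0) + a.b.a.X) + (rec X. a.(X + X + b.0) + a.b.a.X) + b.0 → --a--▸ p1, --a--▸ p2, --b--▸ p3
  p2 = b.a.(rec X. a.(X + X + b.0) + a.b.a.X) → --b--▸ p4
  p3 = 0 → ·
  p4 = a.(rec X. a.(X + X + b.0) + a.b.a.X) → --a--▸ p0
Reachable graph of Q (5 states):
  q0 = rec X. a.(X + X + b.0) + a.a.a.X → --a--▸ q1, --a--▸ q2
  q1 = (rec X. a.(X + X + b.0) + a.a.a.X) + (rec X. a.(X + X + b.0) + a.a.a.X) + b.0 → --a--▸ q1, --a--▸ q2, --b--▸ q3
  q2 = a.a.(rec X. a.(X + X + b.0) + a.a.a.X) → --a--▸ q4
  q3 = 0 → ·
  q4 = a.(rec X. a.(X + X + b.0) + a.a.a.X) → --a--▸ q0
Partition-refinement fixed point:
  B0 = {p0}
  B1 = {p1}
  B2 = {p3, q3}
  B3 = {p2}
  B4 = {p4}
  B5 = {q0}
  B6 = {q1}
  B7 = {q2}
  B8 = {q4}
p0 ∈ B0, q0 ∈ B5 → different blocks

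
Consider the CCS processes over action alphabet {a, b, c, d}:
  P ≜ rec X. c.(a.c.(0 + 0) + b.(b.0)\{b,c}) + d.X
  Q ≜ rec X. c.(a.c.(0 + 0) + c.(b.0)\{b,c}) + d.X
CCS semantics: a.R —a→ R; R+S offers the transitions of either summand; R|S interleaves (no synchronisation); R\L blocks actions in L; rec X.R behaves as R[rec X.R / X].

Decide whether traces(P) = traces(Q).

traces(P) ≠ traces(Q) — witness ⟨cb⟩

Reachable graph of P (5 states):
  p0 = rec X. c.(a.c.(0 + 0) + b.(b.0)\{b,c}) + d.X ⊢ -c-> p1, -d-> p0
  p1 = a.c.(0 + 0) + b.(b.0)\{b,c} ⊢ -a-> p2, -b-> p3
  p2 = c.(0 + 0) ⊢ -c-> p4
  p3 = (b.0)\{b,c} ⊢ deadlocked
  p4 = 0 + 0 ⊢ deadlocked
Reachable graph of Q (5 states):
  q0 = rec X. c.(a.c.(0 + 0) + c.(b.0)\{b,c}) + d.X ⊢ -c-> q1, -d-> q0
  q1 = a.c.(0 + 0) + c.(b.0)\{b,c} ⊢ -a-> q2, -c-> q3
  q2 = c.(0 + 0) ⊢ -c-> q4
  q3 = (b.0)\{b,c} ⊢ deadlocked
  q4 = 0 + 0 ⊢ deadlocked
Trace ⟨cb⟩ through P, begin at {p0}:
  step 1 (c): {p1}
  step 2 (b): {p3}
  P completes σ.
Trace ⟨cb⟩ through Q, begin at {q0}:
  step 1 (c): {q1}
  step 2 (b): no successor for Q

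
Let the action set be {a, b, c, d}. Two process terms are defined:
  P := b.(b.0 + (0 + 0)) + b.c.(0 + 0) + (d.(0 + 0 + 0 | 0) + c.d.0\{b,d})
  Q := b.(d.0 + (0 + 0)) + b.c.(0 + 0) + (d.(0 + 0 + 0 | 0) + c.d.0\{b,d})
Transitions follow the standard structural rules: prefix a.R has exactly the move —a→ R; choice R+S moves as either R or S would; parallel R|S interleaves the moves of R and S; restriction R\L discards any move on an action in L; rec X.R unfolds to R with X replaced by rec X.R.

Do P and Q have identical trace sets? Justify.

Reachable graph of P (8 states):
  p0 = b.(b.0 + (0 + 0)) + b.c.(0 + 0) + (d.(0 + 0 + 0 | 0) + c.d.0\{b,d}) | ··b··> p1, ··b··> p2, ··c··> p3, ··d··> p4
  p1 = b.0 + (0 + 0) | ··b··> p5
  p2 = c.(0 + 0) | ··c··> p6
  p3 = d.0\{b,d} | ··d··> p7
  p4 = 0 + 0 + 0 | 0 | ·
  p5 = 0 | ·
  p6 = 0 + 0 | ·
  p7 = 0\{b,d} | ·
Reachable graph of Q (8 states):
  q0 = b.(d.0 + (0 + 0)) + b.c.(0 + 0) + (d.(0 + 0 + 0 | 0) + c.d.0\{b,d}) | ··b··> q1, ··b··> q2, ··c··> q3, ··d··> q4
  q1 = c.(0 + 0) | ··c··> q5
  q2 = d.0 + (0 + 0) | ··d··> q6
  q3 = d.0\{b,d} | ··d··> q7
  q4 = 0 + 0 + 0 | 0 | ·
  q5 = 0 + 0 | ·
  q6 = 0 | ·
  q7 = 0\{b,d} | ·
Trace ⟨bb⟩ through P, begin at {p0}:
  step 1 (b): {p1, p2}
  step 2 (b): {p5}
  — P admits the full trace.
Trace ⟨bb⟩ through Q, begin at {q0}:
  step 1 (b): {q1, q2}
  step 2 (b): ∅ (Q stuck)

traces(P) ≠ traces(Q) — witness ⟨bb⟩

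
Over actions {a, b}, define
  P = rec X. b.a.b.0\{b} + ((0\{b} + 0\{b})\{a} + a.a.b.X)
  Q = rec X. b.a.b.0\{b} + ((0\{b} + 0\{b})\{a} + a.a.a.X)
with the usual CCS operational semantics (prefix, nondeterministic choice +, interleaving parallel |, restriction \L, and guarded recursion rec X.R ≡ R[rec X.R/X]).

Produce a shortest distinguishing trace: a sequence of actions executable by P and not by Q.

aab

LTS(P): 6 reachable states
  u0 = rec X. b.a.b.0\{b} + ((0\{b} + 0\{b})\{a} + a.a.b.X) → =a=> u1, =b=> u2
  u1 = a.b.(rec X. b.a.b.0\{b} + ((0\{b} + 0\{b})\{a} + a.a.b.X)) → =a=> u3
  u2 = a.b.0\{b} → =a=> u4
  u3 = b.(rec X. b.a.b.0\{b} + ((0\{b} + 0\{b})\{a} + a.a.b.X)) → =b=> u0
  u4 = b.0\{b} → =b=> u5
  u5 = 0\{b} → (no moves)
LTS(Q): 6 reachable states
  v0 = rec X. b.a.b.0\{b} + ((0\{b} + 0\{b})\{a} + a.a.a.X) → =a=> v1, =b=> v2
  v1 = a.a.(rec X. b.a.b.0\{b} + ((0\{b} + 0\{b})\{a} + a.a.a.X)) → =a=> v3
  v2 = a.b.0\{b} → =a=> v4
  v3 = a.(rec X. b.a.b.0\{b} + ((0\{b} + 0\{b})\{a} + a.a.a.X)) → =a=> v0
  v4 = b.0\{b} → =b=> v5
  v5 = 0\{b} → (no moves)
Trace ⟨aab⟩ through P, begin at {u0}:
  step 1 (a): {u1}
  step 2 (a): {u3}
  step 3 (b): {u0}
  ✓ P
Trace ⟨aab⟩ through Q, begin at {v0}:
  step 1 (a): {v1}
  step 2 (a): {v3}
  step 3 (b): no successor for Q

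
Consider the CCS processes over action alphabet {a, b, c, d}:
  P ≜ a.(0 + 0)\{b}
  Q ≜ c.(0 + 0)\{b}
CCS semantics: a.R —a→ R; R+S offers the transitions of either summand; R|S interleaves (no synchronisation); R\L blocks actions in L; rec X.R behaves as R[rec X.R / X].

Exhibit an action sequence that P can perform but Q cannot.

a

LTS(P): 2 reachable states
  s0 = a.(0 + 0)\{b} | =a=> s1
  s1 = (0 + 0)\{b} | stopped
LTS(Q): 2 reachable states
  t0 = c.(0 + 0)\{b} | =c=> t1
  t1 = (0 + 0)\{b} | stopped
Executing a from P (initial set {s0}):
  step 1 (a): {s1}
  — P admits the full trace.
Executing a from Q (initial set {t0}):
  step 1 (a): no successor for Q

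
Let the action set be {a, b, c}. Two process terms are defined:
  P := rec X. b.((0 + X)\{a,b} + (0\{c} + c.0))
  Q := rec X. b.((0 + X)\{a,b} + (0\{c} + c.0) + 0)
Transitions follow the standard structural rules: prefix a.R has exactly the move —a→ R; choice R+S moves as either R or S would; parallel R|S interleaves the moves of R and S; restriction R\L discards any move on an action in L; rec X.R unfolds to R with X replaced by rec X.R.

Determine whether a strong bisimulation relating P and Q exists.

P ~ Q

Reachable graph of P (3 states):
  u0 = rec X. b.((0 + X)\{a,b} + (0\{c} + c.0)) → -b-> u1
  u1 = (0 + (rec X. b.((0 + X)\{a,b} + (0\{c} + c.0))))\{a,b} + (0\{c} + c.0) → -c-> u2
  u2 = 0 → ·
Reachable graph of Q (3 states):
  v0 = rec X. b.((0 + X)\{a,b} + (0\{c} + c.0) + 0) → -b-> v1
  v1 = (0 + (rec X. b.((0 + X)\{a,b} + (0\{c} + c.0) + 0)))\{a,b} + (0\{c} + c.0) + 0 → -c-> v2
  v2 = 0 → ·
Partition-refinement fixed point:
  B0 = {u0, v0}
  B1 = {u1, v1}
  B2 = {u2, v2}
u0 ∈ B0, v0 ∈ B0 → same block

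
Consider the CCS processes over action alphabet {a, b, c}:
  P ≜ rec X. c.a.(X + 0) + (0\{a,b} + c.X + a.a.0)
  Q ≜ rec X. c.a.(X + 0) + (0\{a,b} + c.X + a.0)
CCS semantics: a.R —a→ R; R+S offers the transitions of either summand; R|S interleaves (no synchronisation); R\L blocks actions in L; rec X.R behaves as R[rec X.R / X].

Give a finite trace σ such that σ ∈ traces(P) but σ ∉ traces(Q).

aa

P's transition system — 5 states:
  m0 = rec X. c.a.(X + 0) + (0\{a,b} + c.X + a.a.0) → --a--▸ m1, --c--▸ m0, --c--▸ m2
  m1 = a.0 → --a--▸ m3
  m2 = a.((rec X. c.a.(X + 0) + (0\{a,b} + c.X + a.a.0)) + 0) → --a--▸ m4
  m3 = 0 → ·
  m4 = (rec X. c.a.(X + 0) + (0\{a,b} + c.X + a.a.0)) + 0 → --a--▸ m1, --c--▸ m0, --c--▸ m2
Q's transition system — 4 states:
  n0 = rec X. c.a.(X + 0) + (0\{a,b} + c.X + a.0) → --a--▸ n1, --c--▸ n0, --c--▸ n2
  n1 = 0 → ·
  n2 = a.((rec X. c.a.(X + 0) + (0\{a,b} + c.X + a.0)) + 0) → --a--▸ n3
  n3 = (rec X. c.a.(X + 0) + (0\{a,b} + c.X + a.0)) + 0 → --a--▸ n1, --c--▸ n0, --c--▸ n2
Run σ = ⟨aa⟩ on P: start {m0}
  step 1 (a): {m1}
  step 2 (a): {m3}
  P completes σ.
Run σ = ⟨aa⟩ on Q: start {n0}
  step 1 (a): {n1}
  step 2 (a): ∅ (Q stuck)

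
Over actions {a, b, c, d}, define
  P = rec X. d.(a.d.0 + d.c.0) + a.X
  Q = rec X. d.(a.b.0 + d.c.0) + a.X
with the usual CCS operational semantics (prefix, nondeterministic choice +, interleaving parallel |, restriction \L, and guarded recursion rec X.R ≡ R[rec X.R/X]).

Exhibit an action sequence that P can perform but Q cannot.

P's transition system — 5 states:
  p0 = rec X. d.(a.d.0 + d.c.0) + a.X has moves -a-> p0, -d-> p1
  p1 = a.d.0 + d.c.0 has moves -a-> p2, -d-> p3
  p2 = d.0 has moves -d-> p4
  p3 = c.0 has moves -c-> p4
  p4 = 0 has moves ·
Q's transition system — 5 states:
  q0 = rec X. d.(a.b.0 + d.c.0) + a.X has moves -a-> q0, -d-> q1
  q1 = a.b.0 + d.c.0 has moves -a-> q2, -d-> q3
  q2 = b.0 has moves -b-> q4
  q3 = c.0 has moves -c-> q4
  q4 = 0 has moves ·
Executing dad from P (initial set {p0}):
  [1] d ⇒ {p1}
  [2] a ⇒ {p2}
  [3] d ⇒ {p4}
  ✓ P
Executing dad from Q (initial set {q0}):
  [1] d ⇒ {q1}
  [2] a ⇒ {q2}
  [3] d ⇒ no successor for Q

dad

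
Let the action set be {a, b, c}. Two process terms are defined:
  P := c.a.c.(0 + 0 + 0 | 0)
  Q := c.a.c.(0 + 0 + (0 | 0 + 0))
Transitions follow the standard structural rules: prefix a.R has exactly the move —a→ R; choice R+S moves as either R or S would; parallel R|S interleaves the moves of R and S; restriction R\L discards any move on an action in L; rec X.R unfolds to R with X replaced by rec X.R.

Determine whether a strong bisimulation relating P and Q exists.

P's transition system — 4 states:
  u0 = c.a.c.(0 + 0 + 0 | 0) ⊢ ··c··> u1
  u1 = a.c.(0 + 0 + 0 | 0) ⊢ ··a··> u2
  u2 = c.(0 + 0 + 0 | 0) ⊢ ··c··> u3
  u3 = 0 + 0 + 0 | 0 ⊢ (no moves)
Q's transition system — 4 states:
  v0 = c.a.c.(0 + 0 + (0 | 0 + 0)) ⊢ ··c··> v1
  v1 = a.c.(0 + 0 + (0 | 0 + 0)) ⊢ ··a··> v2
  v2 = c.(0 + 0 + (0 | 0 + 0)) ⊢ ··c··> v3
  v3 = 0 + 0 + (0 | 0 + 0) ⊢ (no moves)
Bisimilarity quotient blocks:
  B0 = {u0, v0}
  B1 = {u1, v1}
  B2 = {u2, v2}
  B3 = {u3, v3}
u0 ∈ B0, v0 ∈ B0 → same block

YES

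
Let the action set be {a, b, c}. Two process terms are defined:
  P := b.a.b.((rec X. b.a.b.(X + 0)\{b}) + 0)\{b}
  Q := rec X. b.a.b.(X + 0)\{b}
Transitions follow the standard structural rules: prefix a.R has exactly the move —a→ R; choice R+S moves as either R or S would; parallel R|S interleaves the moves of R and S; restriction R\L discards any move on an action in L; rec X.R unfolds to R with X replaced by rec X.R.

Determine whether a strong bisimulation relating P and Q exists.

Reachable graph of P (4 states):
  m0 = b.a.b.((rec X. b.a.b.(X + 0)\{b}) + 0)\{b} has moves --b--▸ m1
  m1 = a.b.((rec X. b.a.b.(X + 0)\{b}) + 0)\{b} has moves --a--▸ m2
  m2 = b.((rec X. b.a.b.(X + 0)\{b}) + 0)\{b} has moves --b--▸ m3
  m3 = ((rec X. b.a.b.(X + 0)\{b}) + 0)\{b} has moves ·
Reachable graph of Q (4 states):
  n0 = rec X. b.a.b.(X + 0)\{b} has moves --b--▸ n1
  n1 = a.b.((rec X. b.a.b.(X + 0)\{b}) + 0)\{b} has moves --a--▸ n2
  n2 = b.((rec X. b.a.b.(X + 0)\{b}) + 0)\{b} has moves --b--▸ n3
  n3 = ((rec X. b.a.b.(X + 0)\{b}) + 0)\{b} has moves ·
Partition-refinement fixed point:
  B0 = {m0, n0}
  B1 = {m1, n1}
  B2 = {m2, n2}
  B3 = {m3, n3}
m0 ∈ B0, n0 ∈ B0 → same block

bisimilar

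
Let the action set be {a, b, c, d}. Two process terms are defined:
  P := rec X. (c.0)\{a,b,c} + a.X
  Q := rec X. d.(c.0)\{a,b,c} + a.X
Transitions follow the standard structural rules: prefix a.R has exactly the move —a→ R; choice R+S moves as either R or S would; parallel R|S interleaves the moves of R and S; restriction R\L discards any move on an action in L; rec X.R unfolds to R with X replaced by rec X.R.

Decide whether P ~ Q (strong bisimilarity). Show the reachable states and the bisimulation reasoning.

P's transition system — 1 states:
  m0 = rec X. (c.0)\{a,b,c} + a.X has moves =a=> m0
Q's transition system — 2 states:
  n0 = rec X. d.(c.0)\{a,b,c} + a.X has moves =a=> n0, =d=> n1
  n1 = (c.0)\{a,b,c} has moves ∅
Partition-refinement fixed point:
  B0 = {m0}
  B1 = {n0}
  B2 = {n1}
m0 ∈ B0, n0 ∈ B1 → different blocks

not bisimilar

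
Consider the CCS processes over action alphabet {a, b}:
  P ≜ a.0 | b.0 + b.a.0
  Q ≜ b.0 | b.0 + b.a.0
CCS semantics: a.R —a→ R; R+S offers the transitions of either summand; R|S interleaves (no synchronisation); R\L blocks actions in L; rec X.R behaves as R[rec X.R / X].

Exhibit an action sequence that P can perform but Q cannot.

a

P's transition system — 6 states:
  u0 = a.0 | b.0 + b.a.0 has moves —a→ u1, —b→ u2, —b→ u3
  u1 = 0 | b.0 has moves —b→ u4
  u2 = a.0 has moves —a→ u5
  u3 = a.0 | 0 has moves —a→ u4
  u4 = 0 | 0 has moves deadlocked
  u5 = 0 has moves deadlocked
Q's transition system — 6 states:
  v0 = b.0 | b.0 + b.a.0 has moves —b→ v1, —b→ v2, —b→ v3
  v1 = 0 | b.0 has moves —b→ v4
  v2 = a.0 has moves —a→ v5
  v3 = b.0 | 0 has moves —b→ v4
  v4 = 0 | 0 has moves deadlocked
  v5 = 0 has moves deadlocked
Trace ⟨a⟩ through P, begin at {u0}:
  step 1 (a): {u1}
  ✓ P
Trace ⟨a⟩ through Q, begin at {v0}:
  step 1 (a): ∅ (Q stuck)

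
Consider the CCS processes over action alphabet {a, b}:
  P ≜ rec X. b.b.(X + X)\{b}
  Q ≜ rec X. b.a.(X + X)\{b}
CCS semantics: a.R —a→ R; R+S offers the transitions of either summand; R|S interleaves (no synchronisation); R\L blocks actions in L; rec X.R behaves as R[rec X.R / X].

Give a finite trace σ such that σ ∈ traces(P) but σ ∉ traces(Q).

P's transition system — 3 states:
  p0 = rec X. b.b.(X + X)\{b} has moves ··b··> p1
  p1 = b.((rec X. b.b.(X + X)\{b}) + (rec X. b.b.(X + X)\{b}))\{b} has moves ··b··> p2
  p2 = ((rec X. b.b.(X + X)\{b}) + (rec X. b.b.(X + X)\{b}))\{b} has moves stopped
Q's transition system — 3 states:
  q0 = rec X. b.a.(X + X)\{b} has moves ··b··> q1
  q1 = a.((rec X. b.a.(X + X)\{b}) + (rec X. b.a.(X + X)\{b}))\{b} has moves ··a··> q2
  q2 = ((rec X. b.a.(X + X)\{b}) + (rec X. b.a.(X + X)\{b}))\{b} has moves stopped
Run σ = ⟨bb⟩ on P: start {p0}
  step 1 (b): {p1}
  step 2 (b): {p2}
  P completes σ.
Run σ = ⟨bb⟩ on Q: start {q0}
  step 1 (b): {q1}
  step 2 (b): ∅  — Q cannot continue

bb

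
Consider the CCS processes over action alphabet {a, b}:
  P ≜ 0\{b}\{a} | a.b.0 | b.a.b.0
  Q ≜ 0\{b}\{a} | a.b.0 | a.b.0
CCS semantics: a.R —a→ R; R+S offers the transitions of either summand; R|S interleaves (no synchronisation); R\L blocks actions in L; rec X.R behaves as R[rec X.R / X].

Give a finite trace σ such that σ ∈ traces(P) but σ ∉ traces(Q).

Reachable graph of P (12 states):
  m0 = 0\{b}\{a} | a.b.0 | b.a.b.0 ⊢ —a→ m1, —b→ m2
  m1 = 0\{b}\{a} | b.0 | b.a.b.0 ⊢ —b→ m3, —b→ m4
  m2 = 0\{b}\{a} | a.b.0 | a.b.0 ⊢ —a→ m4, —a→ m5
  m3 = 0\{b}\{a} | 0 | b.a.b.0 ⊢ —b→ m6
  m4 = 0\{b}\{a} | b.0 | a.b.0 ⊢ —a→ m7, —b→ m6
  m5 = 0\{b}\{a} | a.b.0 | b.0 ⊢ —a→ m7, —b→ m8
  m6 = 0\{b}\{a} | 0 | a.b.0 ⊢ —a→ m9
  m7 = 0\{b}\{a} | b.0 | b.0 ⊢ —b→ m10, —b→ m9
  m8 = 0\{b}\{a} | a.b.0 | 0 ⊢ —a→ m10
  m9 = 0\{b}\{a} | 0 | b.0 ⊢ —b→ m11
  m10 = 0\{b}\{a} | b.0 | 0 ⊢ —b→ m11
  m11 = 0\{b}\{a} | 0 | 0 ⊢ stopped
Reachable graph of Q (9 states):
  n0 = 0\{b}\{a} | a.b.0 | a.b.0 ⊢ —a→ n1, —a→ n2
  n1 = 0\{b}\{a} | a.b.0 | b.0 ⊢ —a→ n3, —b→ n4
  n2 = 0\{b}\{a} | b.0 | a.b.0 ⊢ —a→ n3, —b→ n5
  n3 = 0\{b}\{a} | b.0 | b.0 ⊢ —b→ n6, —b→ n7
  n4 = 0\{b}\{a} | a.b.0 | 0 ⊢ —a→ n7
  n5 = 0\{b}\{a} | 0 | a.b.0 ⊢ —a→ n6
  n6 = 0\{b}\{a} | 0 | b.0 ⊢ —b→ n8
  n7 = 0\{b}\{a} | b.0 | 0 ⊢ —b→ n8
  n8 = 0\{b}\{a} | 0 | 0 ⊢ stopped
Run σ = ⟨b⟩ on P: start {m0}
  [1] b ⇒ {m2}
  ✓ P
Run σ = ⟨b⟩ on Q: start {n0}
  [1] b ⇒ no successor for Q

b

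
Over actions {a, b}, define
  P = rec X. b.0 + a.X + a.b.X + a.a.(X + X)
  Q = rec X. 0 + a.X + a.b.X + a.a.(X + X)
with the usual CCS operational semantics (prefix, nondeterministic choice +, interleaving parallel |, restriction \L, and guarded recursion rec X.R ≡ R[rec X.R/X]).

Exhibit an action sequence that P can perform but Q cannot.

b

Reachable graph of P (5 states):
  s0 = rec X. b.0 + a.X + a.b.X + a.a.(X + X) has moves —a→ s0, —a→ s1, —a→ s2, —b→ s3
  s1 = a.((rec X. b.0 + a.X + a.b.X + a.a.(X + X)) + (rec X. b.0 + a.X + a.b.X + a.a.(X + X))) has moves —a→ s4
  s2 = b.(rec X. b.0 + a.X + a.b.X + a.a.(X + X)) has moves —b→ s0
  s3 = 0 has moves deadlocked
  s4 = (rec X. b.0 + a.X + a.b.X + a.a.(X + X)) + (rec X. b.0 + a.X + a.b.X + a.a.(X + X)) has moves —a→ s0, —a→ s1, —a→ s2, —b→ s3
Reachable graph of Q (4 states):
  t0 = rec X. 0 + a.X + a.b.X + a.a.(X + X) has moves —a→ t0, —a→ t1, —a→ t2
  t1 = a.((rec X. 0 + a.X + a.b.X + a.a.(X + X)) + (rec X. 0 + a.X + a.b.X + a.a.(X + X))) has moves —a→ t3
  t2 = b.(rec X. 0 + a.X + a.b.X + a.a.(X + X)) has moves —b→ t0
  t3 = (rec X. 0 + a.X + a.b.X + a.a.(X + X)) + (rec X. 0 + a.X + a.b.X + a.a.(X + X)) has moves —a→ t0, —a→ t1, —a→ t2
Trace ⟨b⟩ through P, begin at {s0}:
  after b @ step 1: {s3}
  — P admits the full trace.
Trace ⟨b⟩ through Q, begin at {t0}:
  after b @ step 1: ∅ (Q stuck)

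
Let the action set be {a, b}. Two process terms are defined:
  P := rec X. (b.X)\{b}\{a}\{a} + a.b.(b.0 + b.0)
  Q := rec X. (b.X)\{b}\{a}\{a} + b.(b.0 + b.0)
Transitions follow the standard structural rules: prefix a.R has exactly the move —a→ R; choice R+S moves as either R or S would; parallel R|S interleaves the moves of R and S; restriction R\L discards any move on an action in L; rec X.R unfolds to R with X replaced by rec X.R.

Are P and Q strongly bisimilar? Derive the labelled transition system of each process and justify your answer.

P ≁ Q

Reachable graph of P (4 states):
  m0 = rec X. (b.X)\{b}\{a}\{a} + a.b.(b.0 + b.0) | ··a··> m1
  m1 = b.(b.0 + b.0) | ··b··> m2
  m2 = b.0 + b.0 | ··b··> m3
  m3 = 0 | ∅
Reachable graph of Q (3 states):
  n0 = rec X. (b.X)\{b}\{a}\{a} + b.(b.0 + b.0) | ··b··> n1
  n1 = b.0 + b.0 | ··b··> n2
  n2 = 0 | ∅
Coarsest stable partition (strong bisimilarity classes):
  B0 = {m0}
  B1 = {m1, n0}
  B2 = {m2, n1}
  B3 = {m3, n2}
m0 ∈ B0, n0 ∈ B1 → different blocks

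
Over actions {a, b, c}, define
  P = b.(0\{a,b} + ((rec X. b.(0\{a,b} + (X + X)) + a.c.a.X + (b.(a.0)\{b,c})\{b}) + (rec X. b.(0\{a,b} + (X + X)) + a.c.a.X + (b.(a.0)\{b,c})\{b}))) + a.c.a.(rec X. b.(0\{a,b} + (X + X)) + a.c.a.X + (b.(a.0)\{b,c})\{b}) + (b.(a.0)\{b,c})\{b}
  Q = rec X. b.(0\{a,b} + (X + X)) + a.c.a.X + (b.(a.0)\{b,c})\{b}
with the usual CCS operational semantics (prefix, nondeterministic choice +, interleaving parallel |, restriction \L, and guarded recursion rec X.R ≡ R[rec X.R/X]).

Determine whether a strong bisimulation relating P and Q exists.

Reachable graph of P (5 states):
  m0 = b.(0\{a,b} + ((rec X. b.(0\{a,b} + (X + X)) + a.c.a.X + (b.(a.0)\{b,c})\{b}) + (rec X. b.(0\{a,b} + (X + X)) + a.c.a.X + (b.(a.0)\{b,c})\{b}))) + a.c.a.(rec X. b.(0\{a,b} + (X + X)) + a.c.a.X + (b.(a.0)\{b,c})\{b}) + (b.(a.0)\{b,c})\{b} ⊢ =a=> m1, =b=> m2
  m1 = c.a.(rec X. b.(0\{a,b} + (X + X)) + a.c.a.X + (b.(a.0)\{b,c})\{b}) ⊢ =c=> m3
  m2 = 0\{a,b} + ((rec X. b.(0\{a,b} + (X + X)) + a.c.a.X + (b.(a.0)\{b,c})\{b}) + (rec X. b.(0\{a,b} + (X + X)) + a.c.a.X + (b.(a.0)\{b,c})\{b})) ⊢ =a=> m1, =b=> m2
  m3 = a.(rec X. b.(0\{a,b} + (X + X)) + a.c.a.X + (b.(a.0)\{b,c})\{b}) ⊢ =a=> m4
  m4 = rec X. b.(0\{a,b} + (X + X)) + a.c.a.X + (b.(a.0)\{b,c})\{b} ⊢ =a=> m1, =b=> m2
Reachable graph of Q (4 states):
  n0 = rec X. b.(0\{a,b} + (X + X)) + a.c.a.X + (b.(a.0)\{b,c})\{b} ⊢ =a=> n1, =b=> n2
  n1 = c.a.(rec X. b.(0\{a,b} + (X + X)) + a.c.a.X + (b.(a.0)\{b,c})\{b}) ⊢ =c=> n3
  n2 = 0\{a,b} + ((rec X. b.(0\{a,b} + (X + X)) + a.c.a.X + (b.(a.0)\{b,c})\{b}) + (rec X. b.(0\{a,b} + (X + X)) + a.c.a.X + (b.(a.0)\{b,c})\{b})) ⊢ =a=> n1, =b=> n2
  n3 = a.(rec X. b.(0\{a,b} + (X + X)) + a.c.a.X + (b.(a.0)\{b,c})\{b}) ⊢ =a=> n0
Partition-refinement fixed point:
  B0 = {m0, m2, m4, n0, n2}
  B1 = {m1, n1}
  B2 = {m3, n3}
m0 ∈ B0, n0 ∈ B0 → same block

P ~ Q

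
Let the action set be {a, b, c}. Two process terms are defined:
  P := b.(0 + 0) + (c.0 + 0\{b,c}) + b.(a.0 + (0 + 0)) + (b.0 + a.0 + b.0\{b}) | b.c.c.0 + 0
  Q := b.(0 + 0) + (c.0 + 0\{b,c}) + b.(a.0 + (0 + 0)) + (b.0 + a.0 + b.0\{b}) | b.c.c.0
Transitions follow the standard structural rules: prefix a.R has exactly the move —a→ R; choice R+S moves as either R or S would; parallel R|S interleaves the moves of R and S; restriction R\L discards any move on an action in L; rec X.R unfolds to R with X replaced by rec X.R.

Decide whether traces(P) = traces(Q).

YES

P's transition system — 15 states:
  m0 = b.(0 + 0) + (c.0 + 0\{b,c}) + b.(a.0 + (0 + 0)) + (b.0 + a.0 + b.0\{b}) | b.c.c.0 + 0 :: —a→ m1, —b→ m1, —b→ m2, —b→ m3, —b→ m4, —b→ m5, —c→ m6
  m1 = 0 | b.c.c.0 :: —b→ m7
  m2 = (b.0 + a.0 + b.0\{b}) | c.c.0 :: —a→ m7, —b→ m7, —b→ m8, —c→ m9
  m3 = 0 + 0 :: (no moves)
  m4 = 0\{b} | b.c.c.0 :: —b→ m8
  m5 = a.0 + (0 + 0) :: —a→ m6
  m6 = 0 :: (no moves)
  m7 = 0 | c.c.0 :: —c→ m10
  m8 = 0\{b} | c.c.0 :: —c→ m11
  m9 = (b.0 + a.0 + b.0\{b}) | c.0 :: —a→ m10, —b→ m10, —b→ m11, —c→ m12
  m10 = 0 | c.0 :: —c→ m13
  m11 = 0\{b} | c.0 :: —c→ m14
  m12 = (b.0 + a.0 + b.0\{b}) | 0 :: —a→ m13, —b→ m13, —b→ m14
  m13 = 0 | 0 :: (no moves)
  m14 = 0\{b} | 0 :: (no moves)
Q's transition system — 15 states:
  n0 = b.(0 + 0) + (c.0 + 0\{b,c}) + b.(a.0 + (0 + 0)) + (b.0 + a.0 + b.0\{b}) | b.c.c.0 :: —a→ n1, —b→ n1, —b→ n2, —b→ n3, —b→ n4, —b→ n5, —c→ n6
  n1 = 0 | b.c.c.0 :: —b→ n7
  n2 = (b.0 + a.0 + b.0\{b}) | c.c.0 :: —a→ n7, —b→ n7, —b→ n8, —c→ n9
  n3 = 0 + 0 :: (no moves)
  n4 = 0\{b} | b.c.c.0 :: —b→ n8
  n5 = a.0 + (0 + 0) :: —a→ n6
  n6 = 0 :: (no moves)
  n7 = 0 | c.c.0 :: —c→ n10
  n8 = 0\{b} | c.c.0 :: —c→ n11
  n9 = (b.0 + a.0 + b.0\{b}) | c.0 :: —a→ n10, —b→ n10, —b→ n11, —c→ n12
  n10 = 0 | c.0 :: —c→ n13
  n11 = 0\{b} | c.0 :: —c→ n14
  n12 = (b.0 + a.0 + b.0\{b}) | 0 :: —a→ n13, —b→ n13, —b→ n14
  n13 = 0 | 0 :: (no moves)
  n14 = 0\{b} | 0 :: (no moves)
Partition-refinement fixed point:
  B0 = {m0, n0}
  B1 = {m13, m14, m3, m6, n13, n14, n3, n6}
  B2 = {m1, m4, n1, n4}
  B3 = {m7, m8, n7, n8}
  B4 = {m10, m11, n10, n11}
  B5 = {m2, n2}
  B6 = {m9, n9}
  B7 = {m12, n12}
  B8 = {m5, n5}
m0 ∈ B0, n0 ∈ B0 → same block
Bisimilar ⇒ trace-equivalent.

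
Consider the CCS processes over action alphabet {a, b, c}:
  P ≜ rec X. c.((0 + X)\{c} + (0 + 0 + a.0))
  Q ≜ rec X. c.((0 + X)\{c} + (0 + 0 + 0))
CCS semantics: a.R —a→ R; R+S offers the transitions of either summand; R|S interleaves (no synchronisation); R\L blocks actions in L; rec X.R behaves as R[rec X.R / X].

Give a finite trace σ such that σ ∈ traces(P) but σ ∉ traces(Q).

Reachable graph of P (3 states):
  u0 = rec X. c.((0 + X)\{c} + (0 + 0 + a.0)) :: ··c··> u1
  u1 = (0 + (rec X. c.((0 + X)\{c} + (0 + 0 + a.0))))\{c} + (0 + 0 + a.0) :: ··a··> u2
  u2 = 0 :: deadlocked
Reachable graph of Q (2 states):
  v0 = rec X. c.((0 + X)\{c} + (0 + 0 + 0)) :: ··c··> v1
  v1 = (0 + (rec X. c.((0 + X)\{c} + (0 + 0 + 0))))\{c} + (0 + 0 + 0) :: deadlocked
Run σ = ⟨ca⟩ on P: start {u0}
  after c @ step 1: {u1}
  after a @ step 2: {u2}
  ✓ P
Run σ = ⟨ca⟩ on Q: start {v0}
  after c @ step 1: {v1}
  after a @ step 2: no successor for Q

ca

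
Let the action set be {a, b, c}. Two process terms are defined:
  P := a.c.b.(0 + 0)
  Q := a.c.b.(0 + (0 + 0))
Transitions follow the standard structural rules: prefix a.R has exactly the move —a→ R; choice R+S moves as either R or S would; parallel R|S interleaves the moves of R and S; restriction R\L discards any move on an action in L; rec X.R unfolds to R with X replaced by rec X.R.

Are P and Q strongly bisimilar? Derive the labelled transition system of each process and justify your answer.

bisimilar

P's transition system — 4 states:
  p0 = a.c.b.(0 + 0) ⊢ -a-> p1
  p1 = c.b.(0 + 0) ⊢ -c-> p2
  p2 = b.(0 + 0) ⊢ -b-> p3
  p3 = 0 + 0 ⊢ deadlocked
Q's transition system — 4 states:
  q0 = a.c.b.(0 + (0 + 0)) ⊢ -a-> q1
  q1 = c.b.(0 + (0 + 0)) ⊢ -c-> q2
  q2 = b.(0 + (0 + 0)) ⊢ -b-> q3
  q3 = 0 + (0 + 0) ⊢ deadlocked
Coarsest stable partition (strong bisimilarity classes):
  B0 = {p0, q0}
  B1 = {p1, q1}
  B2 = {p2, q2}
  B3 = {p3, q3}
p0 ∈ B0, q0 ∈ B0 → same block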